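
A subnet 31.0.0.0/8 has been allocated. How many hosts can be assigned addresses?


Host bits = 32 - 8 = 24
Total addresses = 2^24 = 16777216
Usable = total - 2 (network and broadcast)
Usable hosts: 16777214


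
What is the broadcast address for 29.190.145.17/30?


Network: 29.190.145.16/30
Host bits = 2
Set all host bits to 1:
Broadcast: 29.190.145.19


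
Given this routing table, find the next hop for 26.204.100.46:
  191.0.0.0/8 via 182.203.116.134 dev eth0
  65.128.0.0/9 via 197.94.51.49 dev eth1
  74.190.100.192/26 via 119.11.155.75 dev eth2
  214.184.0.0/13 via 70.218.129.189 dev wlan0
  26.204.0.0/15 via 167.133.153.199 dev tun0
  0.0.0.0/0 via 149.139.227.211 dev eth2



Longest prefix match for 26.204.100.46:
  /8 191.0.0.0: no
  /9 65.128.0.0: no
  /26 74.190.100.192: no
  /13 214.184.0.0: no
  /15 26.204.0.0: MATCH
  /0 0.0.0.0: MATCH
Selected: next-hop 167.133.153.199 via tun0 (matched /15)


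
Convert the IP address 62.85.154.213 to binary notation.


62 = 00111110
85 = 01010101
154 = 10011010
213 = 11010101
Binary: 00111110.01010101.10011010.11010101


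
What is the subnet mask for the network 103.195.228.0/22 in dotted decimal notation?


/22 means 22 network bits, 10 host bits
Binary: 11111111111111111111110000000000
Mask: 255.255.252.0


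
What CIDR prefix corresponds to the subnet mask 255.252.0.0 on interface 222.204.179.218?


Binary: 11111111.11111100.00000000.00000000
Count leading 1s
Prefix: /14


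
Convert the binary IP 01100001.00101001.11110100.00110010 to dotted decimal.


01100001 = 97
00101001 = 41
11110100 = 244
00110010 = 50
IP: 97.41.244.50


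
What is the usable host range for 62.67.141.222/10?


Network: 62.64.0.0
Broadcast: 62.127.255.255
First usable = network + 1
Last usable = broadcast - 1
Range: 62.64.0.1 to 62.127.255.254


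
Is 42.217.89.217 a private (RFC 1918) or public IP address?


RFC 1918 private ranges:
  10.0.0.0/8 (10.0.0.0 - 10.255.255.255)
  172.16.0.0/12 (172.16.0.0 - 172.31.255.255)
  192.168.0.0/16 (192.168.0.0 - 192.168.255.255)
Public (not in any RFC 1918 range)


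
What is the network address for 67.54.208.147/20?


IP:   01000011.00110110.11010000.10010011
Mask: 11111111.11111111.11110000.00000000
AND operation:
Net:  01000011.00110110.11010000.00000000
Network: 67.54.208.0/20


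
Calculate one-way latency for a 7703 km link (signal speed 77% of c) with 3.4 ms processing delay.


Speed = 0.77 * 3e5 km/s = 231000 km/s
Propagation delay = 7703 / 231000 = 0.0333 s = 33.3463 ms
Processing delay = 3.4 ms
Total one-way latency = 36.7463 ms


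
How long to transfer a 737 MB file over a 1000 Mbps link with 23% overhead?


Effective throughput = 1000 * (1 - 23/100) = 770 Mbps
File size in Mb = 737 * 8 = 5896 Mb
Time = 5896 / 770
Time = 7.6571 seconds


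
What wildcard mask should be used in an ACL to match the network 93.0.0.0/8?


Subnet mask: 255.0.0.0
Wildcard = 255.255.255.255 - subnet mask
255 - 255 = 0
255 - 0 = 255
255 - 0 = 255
255 - 0 = 255
Wildcard: 0.255.255.255


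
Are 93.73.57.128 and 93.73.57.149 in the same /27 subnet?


Mask: 255.255.255.224
93.73.57.128 AND mask = 93.73.57.128
93.73.57.149 AND mask = 93.73.57.128
Yes, same subnet (93.73.57.128)


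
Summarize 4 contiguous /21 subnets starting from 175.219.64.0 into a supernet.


Original prefix: /21
Number of subnets: 4 = 2^2
New prefix = 21 - 2 = 19
Supernet: 175.219.64.0/19


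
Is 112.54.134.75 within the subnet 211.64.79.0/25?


Subnet network: 211.64.79.0
Test IP AND mask: 112.54.134.0
No, 112.54.134.75 is not in 211.64.79.0/25


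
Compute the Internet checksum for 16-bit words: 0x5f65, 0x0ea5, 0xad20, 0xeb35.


Sum all words (with carry folding):
+ 0x5f65 = 0x5f65
+ 0x0ea5 = 0x6e0a
+ 0xad20 = 0x1b2b
+ 0xeb35 = 0x0661
One's complement: ~0x0661
Checksum = 0xf99e


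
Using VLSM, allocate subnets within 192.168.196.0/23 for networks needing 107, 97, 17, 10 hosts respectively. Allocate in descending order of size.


107 hosts -> /25 (126 usable): 192.168.196.0/25
97 hosts -> /25 (126 usable): 192.168.196.128/25
17 hosts -> /27 (30 usable): 192.168.197.0/27
10 hosts -> /28 (14 usable): 192.168.197.32/28
Allocation: 192.168.196.0/25 (107 hosts, 126 usable); 192.168.196.128/25 (97 hosts, 126 usable); 192.168.197.0/27 (17 hosts, 30 usable); 192.168.197.32/28 (10 hosts, 14 usable)


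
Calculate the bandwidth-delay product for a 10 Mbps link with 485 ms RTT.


BDP = bandwidth * RTT
= 10 Mbps * 485 ms
= 10 * 1e6 * 485 / 1000 bits
= 4850000 bits
= 606250 bytes
= 592.041 KB
BDP = 4850000 bits (606250 bytes)


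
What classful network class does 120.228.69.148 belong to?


First octet: 120
Binary: 01111000
0xxxxxxx -> Class A (1-126)
Class A, default mask 255.0.0.0 (/8)


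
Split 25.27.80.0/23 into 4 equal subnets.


New prefix = 23 + 2 = 25
Each subnet has 128 addresses
  25.27.80.0/25
  25.27.80.128/25
  25.27.81.0/25
  25.27.81.128/25
Subnets: 25.27.80.0/25, 25.27.80.128/25, 25.27.81.0/25, 25.27.81.128/25


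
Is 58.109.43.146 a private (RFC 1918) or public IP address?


RFC 1918 private ranges:
  10.0.0.0/8 (10.0.0.0 - 10.255.255.255)
  172.16.0.0/12 (172.16.0.0 - 172.31.255.255)
  192.168.0.0/16 (192.168.0.0 - 192.168.255.255)
Public (not in any RFC 1918 range)


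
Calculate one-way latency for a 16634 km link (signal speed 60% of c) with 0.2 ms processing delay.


Speed = 0.6 * 3e5 km/s = 180000 km/s
Propagation delay = 16634 / 180000 = 0.0924 s = 92.4111 ms
Processing delay = 0.2 ms
Total one-way latency = 92.6111 ms


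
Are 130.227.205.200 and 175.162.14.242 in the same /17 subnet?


Mask: 255.255.128.0
130.227.205.200 AND mask = 130.227.128.0
175.162.14.242 AND mask = 175.162.0.0
No, different subnets (130.227.128.0 vs 175.162.0.0)


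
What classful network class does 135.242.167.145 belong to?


First octet: 135
Binary: 10000111
10xxxxxx -> Class B (128-191)
Class B, default mask 255.255.0.0 (/16)


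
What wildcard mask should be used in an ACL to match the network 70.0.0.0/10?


Subnet mask: 255.192.0.0
Wildcard = 255.255.255.255 - subnet mask
255 - 255 = 0
255 - 192 = 63
255 - 0 = 255
255 - 0 = 255
Wildcard: 0.63.255.255


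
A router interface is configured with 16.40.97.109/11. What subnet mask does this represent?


/11 means 11 network bits, 21 host bits
Binary: 11111111111000000000000000000000
Mask: 255.224.0.0


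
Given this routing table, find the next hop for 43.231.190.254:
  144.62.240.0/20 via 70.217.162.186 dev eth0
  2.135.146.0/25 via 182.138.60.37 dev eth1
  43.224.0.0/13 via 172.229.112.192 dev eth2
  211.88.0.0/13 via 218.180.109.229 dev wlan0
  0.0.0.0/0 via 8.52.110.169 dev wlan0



Longest prefix match for 43.231.190.254:
  /20 144.62.240.0: no
  /25 2.135.146.0: no
  /13 43.224.0.0: MATCH
  /13 211.88.0.0: no
  /0 0.0.0.0: MATCH
Selected: next-hop 172.229.112.192 via eth2 (matched /13)


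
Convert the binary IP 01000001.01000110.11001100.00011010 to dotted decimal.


01000001 = 65
01000110 = 70
11001100 = 204
00011010 = 26
IP: 65.70.204.26


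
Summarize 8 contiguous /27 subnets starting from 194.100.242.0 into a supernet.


Original prefix: /27
Number of subnets: 8 = 2^3
New prefix = 27 - 3 = 24
Supernet: 194.100.242.0/24


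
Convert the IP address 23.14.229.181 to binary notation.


23 = 00010111
14 = 00001110
229 = 11100101
181 = 10110101
Binary: 00010111.00001110.11100101.10110101


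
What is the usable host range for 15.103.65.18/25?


Network: 15.103.65.0
Broadcast: 15.103.65.127
First usable = network + 1
Last usable = broadcast - 1
Range: 15.103.65.1 to 15.103.65.126


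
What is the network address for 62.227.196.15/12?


IP:   00111110.11100011.11000100.00001111
Mask: 11111111.11110000.00000000.00000000
AND operation:
Net:  00111110.11100000.00000000.00000000
Network: 62.224.0.0/12


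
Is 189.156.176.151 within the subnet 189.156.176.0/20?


Subnet network: 189.156.176.0
Test IP AND mask: 189.156.176.0
Yes, 189.156.176.151 is in 189.156.176.0/20


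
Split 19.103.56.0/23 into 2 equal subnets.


New prefix = 23 + 1 = 24
Each subnet has 256 addresses
  19.103.56.0/24
  19.103.57.0/24
Subnets: 19.103.56.0/24, 19.103.57.0/24


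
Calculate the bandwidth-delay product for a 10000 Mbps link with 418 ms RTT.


BDP = bandwidth * RTT
= 10000 Mbps * 418 ms
= 10000 * 1e6 * 418 / 1000 bits
= 4180000000 bits
= 522500000 bytes
= 510253.9062 KB
BDP = 4180000000 bits (522500000 bytes)


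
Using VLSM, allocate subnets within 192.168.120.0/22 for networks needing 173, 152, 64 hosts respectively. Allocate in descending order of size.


173 hosts -> /24 (254 usable): 192.168.120.0/24
152 hosts -> /24 (254 usable): 192.168.121.0/24
64 hosts -> /25 (126 usable): 192.168.122.0/25
Allocation: 192.168.120.0/24 (173 hosts, 254 usable); 192.168.121.0/24 (152 hosts, 254 usable); 192.168.122.0/25 (64 hosts, 126 usable)


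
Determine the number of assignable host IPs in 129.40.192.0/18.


Host bits = 32 - 18 = 14
Total addresses = 2^14 = 16384
Usable = total - 2 (network and broadcast)
Usable hosts: 16382


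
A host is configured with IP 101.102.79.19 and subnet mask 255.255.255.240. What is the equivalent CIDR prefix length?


Binary: 11111111.11111111.11111111.11110000
Count leading 1s
Prefix: /28


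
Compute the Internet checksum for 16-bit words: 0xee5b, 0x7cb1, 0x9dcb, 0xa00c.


Sum all words (with carry folding):
+ 0xee5b = 0xee5b
+ 0x7cb1 = 0x6b0d
+ 0x9dcb = 0x08d9
+ 0xa00c = 0xa8e5
One's complement: ~0xa8e5
Checksum = 0x571a


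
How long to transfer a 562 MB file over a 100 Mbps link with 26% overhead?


Effective throughput = 100 * (1 - 26/100) = 74 Mbps
File size in Mb = 562 * 8 = 4496 Mb
Time = 4496 / 74
Time = 60.7568 seconds


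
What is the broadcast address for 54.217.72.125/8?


Network: 54.0.0.0/8
Host bits = 24
Set all host bits to 1:
Broadcast: 54.255.255.255


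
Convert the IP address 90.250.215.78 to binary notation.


90 = 01011010
250 = 11111010
215 = 11010111
78 = 01001110
Binary: 01011010.11111010.11010111.01001110


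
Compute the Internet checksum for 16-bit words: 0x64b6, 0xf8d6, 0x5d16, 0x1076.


Sum all words (with carry folding):
+ 0x64b6 = 0x64b6
+ 0xf8d6 = 0x5d8d
+ 0x5d16 = 0xbaa3
+ 0x1076 = 0xcb19
One's complement: ~0xcb19
Checksum = 0x34e6


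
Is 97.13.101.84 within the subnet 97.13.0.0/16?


Subnet network: 97.13.0.0
Test IP AND mask: 97.13.0.0
Yes, 97.13.101.84 is in 97.13.0.0/16


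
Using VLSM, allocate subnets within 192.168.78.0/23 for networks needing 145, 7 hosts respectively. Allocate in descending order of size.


145 hosts -> /24 (254 usable): 192.168.78.0/24
7 hosts -> /28 (14 usable): 192.168.79.0/28
Allocation: 192.168.78.0/24 (145 hosts, 254 usable); 192.168.79.0/28 (7 hosts, 14 usable)


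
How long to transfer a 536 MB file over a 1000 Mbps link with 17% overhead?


Effective throughput = 1000 * (1 - 17/100) = 830 Mbps
File size in Mb = 536 * 8 = 4288 Mb
Time = 4288 / 830
Time = 5.1663 seconds


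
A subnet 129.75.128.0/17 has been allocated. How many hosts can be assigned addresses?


Host bits = 32 - 17 = 15
Total addresses = 2^15 = 32768
Usable = total - 2 (network and broadcast)
Usable hosts: 32766


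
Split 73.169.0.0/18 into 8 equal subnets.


New prefix = 18 + 3 = 21
Each subnet has 2048 addresses
  73.169.0.0/21
  73.169.8.0/21
  73.169.16.0/21
  73.169.24.0/21
  73.169.32.0/21
  73.169.40.0/21
  73.169.48.0/21
  73.169.56.0/21
Subnets: 73.169.0.0/21, 73.169.8.0/21, 73.169.16.0/21, 73.169.24.0/21, 73.169.32.0/21, 73.169.40.0/21, 73.169.48.0/21, 73.169.56.0/21


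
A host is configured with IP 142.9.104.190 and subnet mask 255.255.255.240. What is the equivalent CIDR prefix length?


Binary: 11111111.11111111.11111111.11110000
Count leading 1s
Prefix: /28


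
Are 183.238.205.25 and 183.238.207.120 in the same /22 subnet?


Mask: 255.255.252.0
183.238.205.25 AND mask = 183.238.204.0
183.238.207.120 AND mask = 183.238.204.0
Yes, same subnet (183.238.204.0)


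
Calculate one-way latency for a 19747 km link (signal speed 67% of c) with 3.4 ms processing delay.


Speed = 0.67 * 3e5 km/s = 201000 km/s
Propagation delay = 19747 / 201000 = 0.0982 s = 98.2438 ms
Processing delay = 3.4 ms
Total one-way latency = 101.6438 ms


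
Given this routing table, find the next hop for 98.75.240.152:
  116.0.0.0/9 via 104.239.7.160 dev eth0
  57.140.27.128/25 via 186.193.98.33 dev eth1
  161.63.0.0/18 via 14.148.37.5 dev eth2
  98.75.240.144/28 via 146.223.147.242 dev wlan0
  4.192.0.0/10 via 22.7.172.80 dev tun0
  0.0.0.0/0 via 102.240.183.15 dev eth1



Longest prefix match for 98.75.240.152:
  /9 116.0.0.0: no
  /25 57.140.27.128: no
  /18 161.63.0.0: no
  /28 98.75.240.144: MATCH
  /10 4.192.0.0: no
  /0 0.0.0.0: MATCH
Selected: next-hop 146.223.147.242 via wlan0 (matched /28)


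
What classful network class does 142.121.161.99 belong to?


First octet: 142
Binary: 10001110
10xxxxxx -> Class B (128-191)
Class B, default mask 255.255.0.0 (/16)


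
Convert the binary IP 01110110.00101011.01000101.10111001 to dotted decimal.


01110110 = 118
00101011 = 43
01000101 = 69
10111001 = 185
IP: 118.43.69.185


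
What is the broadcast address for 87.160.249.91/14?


Network: 87.160.0.0/14
Host bits = 18
Set all host bits to 1:
Broadcast: 87.163.255.255


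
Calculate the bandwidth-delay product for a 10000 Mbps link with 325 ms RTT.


BDP = bandwidth * RTT
= 10000 Mbps * 325 ms
= 10000 * 1e6 * 325 / 1000 bits
= 3250000000 bits
= 406250000 bytes
= 396728.5156 KB
BDP = 3250000000 bits (406250000 bytes)


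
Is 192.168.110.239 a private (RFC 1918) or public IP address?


RFC 1918 private ranges:
  10.0.0.0/8 (10.0.0.0 - 10.255.255.255)
  172.16.0.0/12 (172.16.0.0 - 172.31.255.255)
  192.168.0.0/16 (192.168.0.0 - 192.168.255.255)
Private (in 192.168.0.0/16)


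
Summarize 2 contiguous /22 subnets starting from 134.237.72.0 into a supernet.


Original prefix: /22
Number of subnets: 2 = 2^1
New prefix = 22 - 1 = 21
Supernet: 134.237.72.0/21


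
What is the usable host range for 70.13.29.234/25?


Network: 70.13.29.128
Broadcast: 70.13.29.255
First usable = network + 1
Last usable = broadcast - 1
Range: 70.13.29.129 to 70.13.29.254


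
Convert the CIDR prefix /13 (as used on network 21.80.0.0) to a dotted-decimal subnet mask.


/13 means 13 network bits, 19 host bits
Binary: 11111111111110000000000000000000
Mask: 255.248.0.0


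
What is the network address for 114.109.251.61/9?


IP:   01110010.01101101.11111011.00111101
Mask: 11111111.10000000.00000000.00000000
AND operation:
Net:  01110010.00000000.00000000.00000000
Network: 114.0.0.0/9


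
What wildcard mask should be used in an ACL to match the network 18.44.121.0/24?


Subnet mask: 255.255.255.0
Wildcard = 255.255.255.255 - subnet mask
255 - 255 = 0
255 - 255 = 0
255 - 255 = 0
255 - 0 = 255
Wildcard: 0.0.0.255


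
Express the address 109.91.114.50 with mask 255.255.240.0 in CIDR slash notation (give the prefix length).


Binary: 11111111.11111111.11110000.00000000
Count leading 1s
Prefix: /20


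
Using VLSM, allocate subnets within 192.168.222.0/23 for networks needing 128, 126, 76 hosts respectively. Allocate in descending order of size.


128 hosts -> /24 (254 usable): 192.168.222.0/24
126 hosts -> /25 (126 usable): 192.168.223.0/25
76 hosts -> /25 (126 usable): 192.168.223.128/25
Allocation: 192.168.222.0/24 (128 hosts, 254 usable); 192.168.223.0/25 (126 hosts, 126 usable); 192.168.223.128/25 (76 hosts, 126 usable)


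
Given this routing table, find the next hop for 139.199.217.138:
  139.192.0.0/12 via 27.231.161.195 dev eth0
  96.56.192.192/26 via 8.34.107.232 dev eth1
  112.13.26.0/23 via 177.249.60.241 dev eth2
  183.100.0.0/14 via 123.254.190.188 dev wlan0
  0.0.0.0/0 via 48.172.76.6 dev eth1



Longest prefix match for 139.199.217.138:
  /12 139.192.0.0: MATCH
  /26 96.56.192.192: no
  /23 112.13.26.0: no
  /14 183.100.0.0: no
  /0 0.0.0.0: MATCH
Selected: next-hop 27.231.161.195 via eth0 (matched /12)


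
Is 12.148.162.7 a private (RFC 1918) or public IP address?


RFC 1918 private ranges:
  10.0.0.0/8 (10.0.0.0 - 10.255.255.255)
  172.16.0.0/12 (172.16.0.0 - 172.31.255.255)
  192.168.0.0/16 (192.168.0.0 - 192.168.255.255)
Public (not in any RFC 1918 range)


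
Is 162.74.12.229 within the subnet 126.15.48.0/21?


Subnet network: 126.15.48.0
Test IP AND mask: 162.74.8.0
No, 162.74.12.229 is not in 126.15.48.0/21


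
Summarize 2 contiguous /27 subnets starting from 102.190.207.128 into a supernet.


Original prefix: /27
Number of subnets: 2 = 2^1
New prefix = 27 - 1 = 26
Supernet: 102.190.207.128/26


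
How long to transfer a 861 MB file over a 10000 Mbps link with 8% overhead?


Effective throughput = 10000 * (1 - 8/100) = 9200 Mbps
File size in Mb = 861 * 8 = 6888 Mb
Time = 6888 / 9200
Time = 0.7487 seconds


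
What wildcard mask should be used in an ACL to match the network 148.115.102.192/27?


Subnet mask: 255.255.255.224
Wildcard = 255.255.255.255 - subnet mask
255 - 255 = 0
255 - 255 = 0
255 - 255 = 0
255 - 224 = 31
Wildcard: 0.0.0.31


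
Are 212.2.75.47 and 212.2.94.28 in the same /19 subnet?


Mask: 255.255.224.0
212.2.75.47 AND mask = 212.2.64.0
212.2.94.28 AND mask = 212.2.64.0
Yes, same subnet (212.2.64.0)


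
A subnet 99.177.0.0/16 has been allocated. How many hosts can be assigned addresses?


Host bits = 32 - 16 = 16
Total addresses = 2^16 = 65536
Usable = total - 2 (network and broadcast)
Usable hosts: 65534


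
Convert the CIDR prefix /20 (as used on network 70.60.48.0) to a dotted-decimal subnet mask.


/20 means 20 network bits, 12 host bits
Binary: 11111111111111111111000000000000
Mask: 255.255.240.0


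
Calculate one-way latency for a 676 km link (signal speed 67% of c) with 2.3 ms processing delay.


Speed = 0.67 * 3e5 km/s = 201000 km/s
Propagation delay = 676 / 201000 = 0.0034 s = 3.3632 ms
Processing delay = 2.3 ms
Total one-way latency = 5.6632 ms


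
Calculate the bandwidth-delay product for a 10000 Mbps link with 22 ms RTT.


BDP = bandwidth * RTT
= 10000 Mbps * 22 ms
= 10000 * 1e6 * 22 / 1000 bits
= 220000000 bits
= 27500000 bytes
= 26855.4688 KB
BDP = 220000000 bits (27500000 bytes)


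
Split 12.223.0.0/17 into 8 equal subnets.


New prefix = 17 + 3 = 20
Each subnet has 4096 addresses
  12.223.0.0/20
  12.223.16.0/20
  12.223.32.0/20
  12.223.48.0/20
  12.223.64.0/20
  12.223.80.0/20
  12.223.96.0/20
  12.223.112.0/20
Subnets: 12.223.0.0/20, 12.223.16.0/20, 12.223.32.0/20, 12.223.48.0/20, 12.223.64.0/20, 12.223.80.0/20, 12.223.96.0/20, 12.223.112.0/20


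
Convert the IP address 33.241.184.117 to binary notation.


33 = 00100001
241 = 11110001
184 = 10111000
117 = 01110101
Binary: 00100001.11110001.10111000.01110101


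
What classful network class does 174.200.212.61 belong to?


First octet: 174
Binary: 10101110
10xxxxxx -> Class B (128-191)
Class B, default mask 255.255.0.0 (/16)


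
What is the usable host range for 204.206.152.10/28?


Network: 204.206.152.0
Broadcast: 204.206.152.15
First usable = network + 1
Last usable = broadcast - 1
Range: 204.206.152.1 to 204.206.152.14


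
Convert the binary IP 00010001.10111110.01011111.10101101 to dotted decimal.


00010001 = 17
10111110 = 190
01011111 = 95
10101101 = 173
IP: 17.190.95.173


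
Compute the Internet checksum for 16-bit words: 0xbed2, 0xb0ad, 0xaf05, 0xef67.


Sum all words (with carry folding):
+ 0xbed2 = 0xbed2
+ 0xb0ad = 0x6f80
+ 0xaf05 = 0x1e86
+ 0xef67 = 0x0dee
One's complement: ~0x0dee
Checksum = 0xf211


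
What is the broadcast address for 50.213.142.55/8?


Network: 50.0.0.0/8
Host bits = 24
Set all host bits to 1:
Broadcast: 50.255.255.255


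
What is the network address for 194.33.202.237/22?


IP:   11000010.00100001.11001010.11101101
Mask: 11111111.11111111.11111100.00000000
AND operation:
Net:  11000010.00100001.11001000.00000000
Network: 194.33.200.0/22


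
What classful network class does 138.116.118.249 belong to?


First octet: 138
Binary: 10001010
10xxxxxx -> Class B (128-191)
Class B, default mask 255.255.0.0 (/16)


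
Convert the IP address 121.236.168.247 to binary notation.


121 = 01111001
236 = 11101100
168 = 10101000
247 = 11110111
Binary: 01111001.11101100.10101000.11110111


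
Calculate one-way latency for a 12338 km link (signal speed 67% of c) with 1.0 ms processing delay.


Speed = 0.67 * 3e5 km/s = 201000 km/s
Propagation delay = 12338 / 201000 = 0.0614 s = 61.3831 ms
Processing delay = 1.0 ms
Total one-way latency = 62.3831 ms


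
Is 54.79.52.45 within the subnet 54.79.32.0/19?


Subnet network: 54.79.32.0
Test IP AND mask: 54.79.32.0
Yes, 54.79.52.45 is in 54.79.32.0/19


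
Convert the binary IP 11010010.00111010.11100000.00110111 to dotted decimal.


11010010 = 210
00111010 = 58
11100000 = 224
00110111 = 55
IP: 210.58.224.55


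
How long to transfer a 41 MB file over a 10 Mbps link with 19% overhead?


Effective throughput = 10 * (1 - 19/100) = 8.1 Mbps
File size in Mb = 41 * 8 = 328 Mb
Time = 328 / 8.1
Time = 40.4938 seconds


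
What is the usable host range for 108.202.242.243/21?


Network: 108.202.240.0
Broadcast: 108.202.247.255
First usable = network + 1
Last usable = broadcast - 1
Range: 108.202.240.1 to 108.202.247.254


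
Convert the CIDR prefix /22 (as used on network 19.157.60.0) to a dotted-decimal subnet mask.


/22 means 22 network bits, 10 host bits
Binary: 11111111111111111111110000000000
Mask: 255.255.252.0


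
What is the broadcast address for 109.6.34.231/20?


Network: 109.6.32.0/20
Host bits = 12
Set all host bits to 1:
Broadcast: 109.6.47.255


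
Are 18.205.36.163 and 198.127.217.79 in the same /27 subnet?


Mask: 255.255.255.224
18.205.36.163 AND mask = 18.205.36.160
198.127.217.79 AND mask = 198.127.217.64
No, different subnets (18.205.36.160 vs 198.127.217.64)


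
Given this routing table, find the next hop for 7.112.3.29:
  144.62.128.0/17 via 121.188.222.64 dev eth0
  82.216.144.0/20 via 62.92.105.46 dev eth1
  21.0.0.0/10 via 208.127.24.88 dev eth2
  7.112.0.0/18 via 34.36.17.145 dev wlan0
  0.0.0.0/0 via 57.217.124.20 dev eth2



Longest prefix match for 7.112.3.29:
  /17 144.62.128.0: no
  /20 82.216.144.0: no
  /10 21.0.0.0: no
  /18 7.112.0.0: MATCH
  /0 0.0.0.0: MATCH
Selected: next-hop 34.36.17.145 via wlan0 (matched /18)


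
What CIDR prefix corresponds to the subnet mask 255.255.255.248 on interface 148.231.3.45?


Binary: 11111111.11111111.11111111.11111000
Count leading 1s
Prefix: /29


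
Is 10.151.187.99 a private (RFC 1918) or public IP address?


RFC 1918 private ranges:
  10.0.0.0/8 (10.0.0.0 - 10.255.255.255)
  172.16.0.0/12 (172.16.0.0 - 172.31.255.255)
  192.168.0.0/16 (192.168.0.0 - 192.168.255.255)
Private (in 10.0.0.0/8)


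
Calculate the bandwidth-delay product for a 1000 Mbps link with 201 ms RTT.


BDP = bandwidth * RTT
= 1000 Mbps * 201 ms
= 1000 * 1e6 * 201 / 1000 bits
= 201000000 bits
= 25125000 bytes
= 24536.1328 KB
BDP = 201000000 bits (25125000 bytes)


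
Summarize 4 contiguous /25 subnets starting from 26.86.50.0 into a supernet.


Original prefix: /25
Number of subnets: 4 = 2^2
New prefix = 25 - 2 = 23
Supernet: 26.86.50.0/23


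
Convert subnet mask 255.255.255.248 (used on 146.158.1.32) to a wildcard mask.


Subnet mask: 255.255.255.248
Wildcard = 255.255.255.255 - subnet mask
255 - 255 = 0
255 - 255 = 0
255 - 255 = 0
255 - 248 = 7
Wildcard: 0.0.0.7


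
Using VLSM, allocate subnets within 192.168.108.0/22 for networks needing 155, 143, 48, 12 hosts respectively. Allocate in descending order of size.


155 hosts -> /24 (254 usable): 192.168.108.0/24
143 hosts -> /24 (254 usable): 192.168.109.0/24
48 hosts -> /26 (62 usable): 192.168.110.0/26
12 hosts -> /28 (14 usable): 192.168.110.64/28
Allocation: 192.168.108.0/24 (155 hosts, 254 usable); 192.168.109.0/24 (143 hosts, 254 usable); 192.168.110.0/26 (48 hosts, 62 usable); 192.168.110.64/28 (12 hosts, 14 usable)


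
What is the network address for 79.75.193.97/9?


IP:   01001111.01001011.11000001.01100001
Mask: 11111111.10000000.00000000.00000000
AND operation:
Net:  01001111.00000000.00000000.00000000
Network: 79.0.0.0/9


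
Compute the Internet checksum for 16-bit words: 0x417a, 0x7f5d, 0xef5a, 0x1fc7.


Sum all words (with carry folding):
+ 0x417a = 0x417a
+ 0x7f5d = 0xc0d7
+ 0xef5a = 0xb032
+ 0x1fc7 = 0xcff9
One's complement: ~0xcff9
Checksum = 0x3006


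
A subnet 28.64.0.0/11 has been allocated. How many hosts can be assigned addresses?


Host bits = 32 - 11 = 21
Total addresses = 2^21 = 2097152
Usable = total - 2 (network and broadcast)
Usable hosts: 2097150


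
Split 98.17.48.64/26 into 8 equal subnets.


New prefix = 26 + 3 = 29
Each subnet has 8 addresses
  98.17.48.64/29
  98.17.48.72/29
  98.17.48.80/29
  98.17.48.88/29
  98.17.48.96/29
  98.17.48.104/29
  98.17.48.112/29
  98.17.48.120/29
Subnets: 98.17.48.64/29, 98.17.48.72/29, 98.17.48.80/29, 98.17.48.88/29, 98.17.48.96/29, 98.17.48.104/29, 98.17.48.112/29, 98.17.48.120/29


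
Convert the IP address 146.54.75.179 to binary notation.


146 = 10010010
54 = 00110110
75 = 01001011
179 = 10110011
Binary: 10010010.00110110.01001011.10110011


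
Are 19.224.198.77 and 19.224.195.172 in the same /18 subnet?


Mask: 255.255.192.0
19.224.198.77 AND mask = 19.224.192.0
19.224.195.172 AND mask = 19.224.192.0
Yes, same subnet (19.224.192.0)


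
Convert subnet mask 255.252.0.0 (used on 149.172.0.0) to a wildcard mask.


Subnet mask: 255.252.0.0
Wildcard = 255.255.255.255 - subnet mask
255 - 255 = 0
255 - 252 = 3
255 - 0 = 255
255 - 0 = 255
Wildcard: 0.3.255.255


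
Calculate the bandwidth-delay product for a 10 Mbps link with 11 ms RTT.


BDP = bandwidth * RTT
= 10 Mbps * 11 ms
= 10 * 1e6 * 11 / 1000 bits
= 110000 bits
= 13750 bytes
= 13.4277 KB
BDP = 110000 bits (13750 bytes)


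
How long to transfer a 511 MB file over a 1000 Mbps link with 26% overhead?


Effective throughput = 1000 * (1 - 26/100) = 740 Mbps
File size in Mb = 511 * 8 = 4088 Mb
Time = 4088 / 740
Time = 5.5243 seconds


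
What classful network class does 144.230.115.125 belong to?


First octet: 144
Binary: 10010000
10xxxxxx -> Class B (128-191)
Class B, default mask 255.255.0.0 (/16)


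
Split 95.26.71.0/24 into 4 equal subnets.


New prefix = 24 + 2 = 26
Each subnet has 64 addresses
  95.26.71.0/26
  95.26.71.64/26
  95.26.71.128/26
  95.26.71.192/26
Subnets: 95.26.71.0/26, 95.26.71.64/26, 95.26.71.128/26, 95.26.71.192/26


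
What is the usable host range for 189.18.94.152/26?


Network: 189.18.94.128
Broadcast: 189.18.94.191
First usable = network + 1
Last usable = broadcast - 1
Range: 189.18.94.129 to 189.18.94.190


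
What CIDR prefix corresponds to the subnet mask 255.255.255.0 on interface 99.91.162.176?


Binary: 11111111.11111111.11111111.00000000
Count leading 1s
Prefix: /24


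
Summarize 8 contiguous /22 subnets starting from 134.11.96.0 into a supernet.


Original prefix: /22
Number of subnets: 8 = 2^3
New prefix = 22 - 3 = 19
Supernet: 134.11.96.0/19


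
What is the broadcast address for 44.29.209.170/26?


Network: 44.29.209.128/26
Host bits = 6
Set all host bits to 1:
Broadcast: 44.29.209.191


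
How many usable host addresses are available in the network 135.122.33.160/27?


Host bits = 32 - 27 = 5
Total addresses = 2^5 = 32
Usable = total - 2 (network and broadcast)
Usable hosts: 30


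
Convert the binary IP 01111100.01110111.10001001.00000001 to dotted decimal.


01111100 = 124
01110111 = 119
10001001 = 137
00000001 = 1
IP: 124.119.137.1


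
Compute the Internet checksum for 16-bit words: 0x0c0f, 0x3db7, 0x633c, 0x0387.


Sum all words (with carry folding):
+ 0x0c0f = 0x0c0f
+ 0x3db7 = 0x49c6
+ 0x633c = 0xad02
+ 0x0387 = 0xb089
One's complement: ~0xb089
Checksum = 0x4f76


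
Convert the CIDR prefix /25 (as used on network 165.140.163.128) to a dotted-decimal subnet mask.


/25 means 25 network bits, 7 host bits
Binary: 11111111111111111111111110000000
Mask: 255.255.255.128


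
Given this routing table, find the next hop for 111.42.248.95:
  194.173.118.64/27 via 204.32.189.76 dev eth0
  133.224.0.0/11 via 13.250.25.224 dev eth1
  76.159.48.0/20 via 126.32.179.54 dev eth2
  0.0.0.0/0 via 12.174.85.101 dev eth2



Longest prefix match for 111.42.248.95:
  /27 194.173.118.64: no
  /11 133.224.0.0: no
  /20 76.159.48.0: no
  /0 0.0.0.0: MATCH
Selected: next-hop 12.174.85.101 via eth2 (matched /0)


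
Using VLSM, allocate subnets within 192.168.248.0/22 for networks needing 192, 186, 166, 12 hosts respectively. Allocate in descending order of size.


192 hosts -> /24 (254 usable): 192.168.248.0/24
186 hosts -> /24 (254 usable): 192.168.249.0/24
166 hosts -> /24 (254 usable): 192.168.250.0/24
12 hosts -> /28 (14 usable): 192.168.251.0/28
Allocation: 192.168.248.0/24 (192 hosts, 254 usable); 192.168.249.0/24 (186 hosts, 254 usable); 192.168.250.0/24 (166 hosts, 254 usable); 192.168.251.0/28 (12 hosts, 14 usable)


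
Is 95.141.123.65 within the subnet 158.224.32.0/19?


Subnet network: 158.224.32.0
Test IP AND mask: 95.141.96.0
No, 95.141.123.65 is not in 158.224.32.0/19


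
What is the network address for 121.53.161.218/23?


IP:   01111001.00110101.10100001.11011010
Mask: 11111111.11111111.11111110.00000000
AND operation:
Net:  01111001.00110101.10100000.00000000
Network: 121.53.160.0/23


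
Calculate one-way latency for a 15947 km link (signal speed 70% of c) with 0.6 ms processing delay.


Speed = 0.7 * 3e5 km/s = 210000 km/s
Propagation delay = 15947 / 210000 = 0.0759 s = 75.9381 ms
Processing delay = 0.6 ms
Total one-way latency = 76.5381 ms


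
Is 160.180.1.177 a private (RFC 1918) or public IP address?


RFC 1918 private ranges:
  10.0.0.0/8 (10.0.0.0 - 10.255.255.255)
  172.16.0.0/12 (172.16.0.0 - 172.31.255.255)
  192.168.0.0/16 (192.168.0.0 - 192.168.255.255)
Public (not in any RFC 1918 range)


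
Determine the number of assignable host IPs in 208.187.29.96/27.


Host bits = 32 - 27 = 5
Total addresses = 2^5 = 32
Usable = total - 2 (network and broadcast)
Usable hosts: 30


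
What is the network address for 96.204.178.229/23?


IP:   01100000.11001100.10110010.11100101
Mask: 11111111.11111111.11111110.00000000
AND operation:
Net:  01100000.11001100.10110010.00000000
Network: 96.204.178.0/23


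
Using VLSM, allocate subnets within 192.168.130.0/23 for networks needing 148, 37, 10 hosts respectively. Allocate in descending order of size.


148 hosts -> /24 (254 usable): 192.168.130.0/24
37 hosts -> /26 (62 usable): 192.168.131.0/26
10 hosts -> /28 (14 usable): 192.168.131.64/28
Allocation: 192.168.130.0/24 (148 hosts, 254 usable); 192.168.131.0/26 (37 hosts, 62 usable); 192.168.131.64/28 (10 hosts, 14 usable)


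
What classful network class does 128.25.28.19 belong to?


First octet: 128
Binary: 10000000
10xxxxxx -> Class B (128-191)
Class B, default mask 255.255.0.0 (/16)


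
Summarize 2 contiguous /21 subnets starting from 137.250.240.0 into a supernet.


Original prefix: /21
Number of subnets: 2 = 2^1
New prefix = 21 - 1 = 20
Supernet: 137.250.240.0/20


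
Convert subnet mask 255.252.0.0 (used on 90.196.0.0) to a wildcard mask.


Subnet mask: 255.252.0.0
Wildcard = 255.255.255.255 - subnet mask
255 - 255 = 0
255 - 252 = 3
255 - 0 = 255
255 - 0 = 255
Wildcard: 0.3.255.255


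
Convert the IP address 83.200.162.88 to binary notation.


83 = 01010011
200 = 11001000
162 = 10100010
88 = 01011000
Binary: 01010011.11001000.10100010.01011000


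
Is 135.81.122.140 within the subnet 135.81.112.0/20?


Subnet network: 135.81.112.0
Test IP AND mask: 135.81.112.0
Yes, 135.81.122.140 is in 135.81.112.0/20


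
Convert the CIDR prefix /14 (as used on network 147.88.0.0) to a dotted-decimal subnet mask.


/14 means 14 network bits, 18 host bits
Binary: 11111111111111000000000000000000
Mask: 255.252.0.0


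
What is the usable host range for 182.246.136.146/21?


Network: 182.246.136.0
Broadcast: 182.246.143.255
First usable = network + 1
Last usable = broadcast - 1
Range: 182.246.136.1 to 182.246.143.254


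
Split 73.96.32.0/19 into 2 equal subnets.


New prefix = 19 + 1 = 20
Each subnet has 4096 addresses
  73.96.32.0/20
  73.96.48.0/20
Subnets: 73.96.32.0/20, 73.96.48.0/20


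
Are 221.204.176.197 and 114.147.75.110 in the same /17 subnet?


Mask: 255.255.128.0
221.204.176.197 AND mask = 221.204.128.0
114.147.75.110 AND mask = 114.147.0.0
No, different subnets (221.204.128.0 vs 114.147.0.0)


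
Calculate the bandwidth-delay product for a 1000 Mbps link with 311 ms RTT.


BDP = bandwidth * RTT
= 1000 Mbps * 311 ms
= 1000 * 1e6 * 311 / 1000 bits
= 311000000 bits
= 38875000 bytes
= 37963.8672 KB
BDP = 311000000 bits (38875000 bytes)


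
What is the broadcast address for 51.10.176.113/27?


Network: 51.10.176.96/27
Host bits = 5
Set all host bits to 1:
Broadcast: 51.10.176.127


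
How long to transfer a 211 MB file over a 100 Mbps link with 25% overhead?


Effective throughput = 100 * (1 - 25/100) = 75 Mbps
File size in Mb = 211 * 8 = 1688 Mb
Time = 1688 / 75
Time = 22.5067 seconds


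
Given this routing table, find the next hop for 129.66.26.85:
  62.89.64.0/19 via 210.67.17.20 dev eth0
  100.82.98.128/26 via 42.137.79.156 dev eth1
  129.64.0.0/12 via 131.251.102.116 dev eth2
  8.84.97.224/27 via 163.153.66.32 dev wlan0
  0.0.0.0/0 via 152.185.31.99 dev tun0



Longest prefix match for 129.66.26.85:
  /19 62.89.64.0: no
  /26 100.82.98.128: no
  /12 129.64.0.0: MATCH
  /27 8.84.97.224: no
  /0 0.0.0.0: MATCH
Selected: next-hop 131.251.102.116 via eth2 (matched /12)


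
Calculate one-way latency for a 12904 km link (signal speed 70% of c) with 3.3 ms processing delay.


Speed = 0.7 * 3e5 km/s = 210000 km/s
Propagation delay = 12904 / 210000 = 0.0614 s = 61.4476 ms
Processing delay = 3.3 ms
Total one-way latency = 64.7476 ms


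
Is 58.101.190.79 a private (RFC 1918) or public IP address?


RFC 1918 private ranges:
  10.0.0.0/8 (10.0.0.0 - 10.255.255.255)
  172.16.0.0/12 (172.16.0.0 - 172.31.255.255)
  192.168.0.0/16 (192.168.0.0 - 192.168.255.255)
Public (not in any RFC 1918 range)


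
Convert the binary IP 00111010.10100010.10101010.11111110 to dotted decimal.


00111010 = 58
10100010 = 162
10101010 = 170
11111110 = 254
IP: 58.162.170.254


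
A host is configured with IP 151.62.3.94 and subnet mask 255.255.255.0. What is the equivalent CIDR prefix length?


Binary: 11111111.11111111.11111111.00000000
Count leading 1s
Prefix: /24


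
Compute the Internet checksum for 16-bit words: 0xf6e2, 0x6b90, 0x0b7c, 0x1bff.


Sum all words (with carry folding):
+ 0xf6e2 = 0xf6e2
+ 0x6b90 = 0x6273
+ 0x0b7c = 0x6def
+ 0x1bff = 0x89ee
One's complement: ~0x89ee
Checksum = 0x7611


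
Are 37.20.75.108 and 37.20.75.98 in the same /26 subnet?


Mask: 255.255.255.192
37.20.75.108 AND mask = 37.20.75.64
37.20.75.98 AND mask = 37.20.75.64
Yes, same subnet (37.20.75.64)


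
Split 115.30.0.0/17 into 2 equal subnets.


New prefix = 17 + 1 = 18
Each subnet has 16384 addresses
  115.30.0.0/18
  115.30.64.0/18
Subnets: 115.30.0.0/18, 115.30.64.0/18


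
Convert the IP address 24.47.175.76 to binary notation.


24 = 00011000
47 = 00101111
175 = 10101111
76 = 01001100
Binary: 00011000.00101111.10101111.01001100


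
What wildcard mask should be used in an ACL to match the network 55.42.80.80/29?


Subnet mask: 255.255.255.248
Wildcard = 255.255.255.255 - subnet mask
255 - 255 = 0
255 - 255 = 0
255 - 255 = 0
255 - 248 = 7
Wildcard: 0.0.0.7


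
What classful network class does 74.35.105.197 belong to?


First octet: 74
Binary: 01001010
0xxxxxxx -> Class A (1-126)
Class A, default mask 255.0.0.0 (/8)


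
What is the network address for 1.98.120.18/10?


IP:   00000001.01100010.01111000.00010010
Mask: 11111111.11000000.00000000.00000000
AND operation:
Net:  00000001.01000000.00000000.00000000
Network: 1.64.0.0/10


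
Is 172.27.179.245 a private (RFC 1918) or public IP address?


RFC 1918 private ranges:
  10.0.0.0/8 (10.0.0.0 - 10.255.255.255)
  172.16.0.0/12 (172.16.0.0 - 172.31.255.255)
  192.168.0.0/16 (192.168.0.0 - 192.168.255.255)
Private (in 172.16.0.0/12)


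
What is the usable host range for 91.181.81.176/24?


Network: 91.181.81.0
Broadcast: 91.181.81.255
First usable = network + 1
Last usable = broadcast - 1
Range: 91.181.81.1 to 91.181.81.254


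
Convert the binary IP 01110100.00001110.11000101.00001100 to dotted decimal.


01110100 = 116
00001110 = 14
11000101 = 197
00001100 = 12
IP: 116.14.197.12


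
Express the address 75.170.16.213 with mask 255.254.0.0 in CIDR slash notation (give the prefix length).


Binary: 11111111.11111110.00000000.00000000
Count leading 1s
Prefix: /15


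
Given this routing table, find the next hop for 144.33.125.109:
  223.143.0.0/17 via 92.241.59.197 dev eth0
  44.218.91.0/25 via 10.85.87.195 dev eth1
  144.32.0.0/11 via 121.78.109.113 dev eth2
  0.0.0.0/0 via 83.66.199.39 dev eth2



Longest prefix match for 144.33.125.109:
  /17 223.143.0.0: no
  /25 44.218.91.0: no
  /11 144.32.0.0: MATCH
  /0 0.0.0.0: MATCH
Selected: next-hop 121.78.109.113 via eth2 (matched /11)


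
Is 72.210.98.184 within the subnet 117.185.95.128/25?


Subnet network: 117.185.95.128
Test IP AND mask: 72.210.98.128
No, 72.210.98.184 is not in 117.185.95.128/25


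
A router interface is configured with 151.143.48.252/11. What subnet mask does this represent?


/11 means 11 network bits, 21 host bits
Binary: 11111111111000000000000000000000
Mask: 255.224.0.0


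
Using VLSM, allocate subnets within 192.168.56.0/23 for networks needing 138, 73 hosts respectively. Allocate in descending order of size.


138 hosts -> /24 (254 usable): 192.168.56.0/24
73 hosts -> /25 (126 usable): 192.168.57.0/25
Allocation: 192.168.56.0/24 (138 hosts, 254 usable); 192.168.57.0/25 (73 hosts, 126 usable)


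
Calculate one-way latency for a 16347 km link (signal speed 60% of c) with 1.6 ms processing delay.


Speed = 0.6 * 3e5 km/s = 180000 km/s
Propagation delay = 16347 / 180000 = 0.0908 s = 90.8167 ms
Processing delay = 1.6 ms
Total one-way latency = 92.4167 ms


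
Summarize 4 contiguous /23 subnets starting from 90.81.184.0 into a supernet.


Original prefix: /23
Number of subnets: 4 = 2^2
New prefix = 23 - 2 = 21
Supernet: 90.81.184.0/21


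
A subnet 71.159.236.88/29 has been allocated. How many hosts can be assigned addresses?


Host bits = 32 - 29 = 3
Total addresses = 2^3 = 8
Usable = total - 2 (network and broadcast)
Usable hosts: 6


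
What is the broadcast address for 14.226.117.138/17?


Network: 14.226.0.0/17
Host bits = 15
Set all host bits to 1:
Broadcast: 14.226.127.255


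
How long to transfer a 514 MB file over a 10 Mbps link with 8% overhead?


Effective throughput = 10 * (1 - 8/100) = 9.2 Mbps
File size in Mb = 514 * 8 = 4112 Mb
Time = 4112 / 9.2
Time = 446.9565 seconds


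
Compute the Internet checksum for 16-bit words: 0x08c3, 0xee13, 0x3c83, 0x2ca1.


Sum all words (with carry folding):
+ 0x08c3 = 0x08c3
+ 0xee13 = 0xf6d6
+ 0x3c83 = 0x335a
+ 0x2ca1 = 0x5ffb
One's complement: ~0x5ffb
Checksum = 0xa004


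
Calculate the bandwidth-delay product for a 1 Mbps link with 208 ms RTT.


BDP = bandwidth * RTT
= 1 Mbps * 208 ms
= 1 * 1e6 * 208 / 1000 bits
= 208000 bits
= 26000 bytes
= 25.3906 KB
BDP = 208000 bits (26000 bytes)


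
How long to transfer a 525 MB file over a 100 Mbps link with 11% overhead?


Effective throughput = 100 * (1 - 11/100) = 89 Mbps
File size in Mb = 525 * 8 = 4200 Mb
Time = 4200 / 89
Time = 47.191 seconds
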